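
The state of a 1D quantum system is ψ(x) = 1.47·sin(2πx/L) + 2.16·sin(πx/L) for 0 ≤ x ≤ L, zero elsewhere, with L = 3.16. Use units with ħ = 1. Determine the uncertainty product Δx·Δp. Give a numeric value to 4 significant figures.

Δx = √(⟨x²⟩−⟨x⟩²), Δp = √(⟨p²⟩−⟨p⟩²).
On 0 ≤ x ≤ L (j ≠ l): ∫sin²(jπx/L) dx = L/2, ∫sin(jπx/L)·sin(lπx/L) dx = 0; diagonal moments ∫x·sin²(jπx/L) dx = L²/4, ∫x²·sin²(jπx/L) dx = L³·(1/6 − 1/(4j²π²)); cross terms ∫x·sin(jπx/L)·sin(lπx/L) dx = 0 for j + l even and −4jlL²/(π²(j² − l²)²) for j + l odd, ∫x²·sin(jπx/L)·sin(lπx/L) dx = (−1)^(j+l)·4jlL³/(π²(j² − l²)²); higher powers the same way via product-to-sum and parts. d²/dx² sin(jπx/L) = −(jπ/L)²·sin(jπx/L); on 0 ≤ x ≤ L, ∫sin²(jπx/L) dx = L/2 and ∫sin(jπx/L)·sin(lπx/L) dx = 0 for j ≠ l, so only diagonal terms survive in ∫|ψ|² and ∫ψ·ψ″; ∫ψ·ψ′ dx = [ψ²/2] between the walls = 0.
Normalization: ∫|ψ|² dx = 10.786.
⟨x⟩ = 1.0505, ⟨x²⟩ = 1.2695 ⇒ Δx = 0.40741.
⟨p⟩ = 0.0000, ⟨p²⟩ = 1.9270 ⇒ Δp = 1.3882.
Δx·Δp = 0.56555.

0.5656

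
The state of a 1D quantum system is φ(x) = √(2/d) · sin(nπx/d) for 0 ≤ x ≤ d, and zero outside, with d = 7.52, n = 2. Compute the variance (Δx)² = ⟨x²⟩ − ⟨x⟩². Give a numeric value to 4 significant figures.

3.996

Compute ⟨x⟩ and ⟨x²⟩ separately, then (Δx)² = ⟨x²⟩ − ⟨x⟩².
With sin²θ = (1 − cos2θ)/2 on 0 ≤ x ≤ d: ∫sin²(nπx/d) dx = d/2, ∫x·sin²(nπx/d) dx = d²/4, ∫x²·sin²(nπx/d) dx = d³·(1/6 − 1/(4n²π²)); higher powers xᵏ the same way, integrating xᵏ·cos(2nπx/d) by parts.
⟨x⟩ = 3.7600 and ⟨x²⟩ = 18.134.
(Δx)² = 18.134 − (3.7600)² = 3.9963.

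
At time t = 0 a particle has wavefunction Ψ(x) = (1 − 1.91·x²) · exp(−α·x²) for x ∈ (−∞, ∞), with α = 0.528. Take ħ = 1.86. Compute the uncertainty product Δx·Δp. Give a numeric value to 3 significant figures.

Δx = √(⟨x²⟩−⟨x⟩²), Δp = √(⟨p²⟩−⟨p⟩²).
Expand each integrand as polynomial × e^(−2αx²) and use ∫x^(2j)·e^(−2αx²) dx = (2j−1)!!/(4α)^j · √(π/(2α)), odd powers → 0; here √(π/(2α)) = 1.7248. Differentiate with the product rule, d/dx e^(−αx²) = −2αx·e^(−αx²).
Normalization: ∫|Ψ|² dx = 2.8371.
⟨x⟩ = 0.0000, ⟨x²⟩ = 2.2573 ⇒ Δx = 1.5024.
⟨p⟩ = 0.0000, ⟨p²⟩ = 9.4769 ⇒ Δp = 3.0785.
Δx·Δp = 4.6252.

4.63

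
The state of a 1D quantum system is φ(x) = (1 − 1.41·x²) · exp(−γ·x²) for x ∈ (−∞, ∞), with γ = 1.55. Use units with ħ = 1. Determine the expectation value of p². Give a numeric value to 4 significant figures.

4.021

p² φ = −ħ² d²φ/dx²; ⟨p²⟩ = −ħ² ∫ φ*·φ'' dx / ∫|φ|² dx.
Expand each integrand as polynomial × e^(−2γx²) and use ∫x^(2j)·e^(−2γx²) dx = (2j−1)!!/(4γ)^j · √(π/(2γ)), odd powers → 0; here √(π/(2γ)) = 1.0067. Differentiate with the product rule, d/dx e^(−γx²) = −2γx·e^(−γx²).
State is unnormalized: ∫|φ|² dx = 0.70500, and ∫φ*·(−ħ² φ'') dx = 2.8350, so ⟨p²⟩ = 2.8350 / 0.70500.
⟨p²⟩ = 4.0212.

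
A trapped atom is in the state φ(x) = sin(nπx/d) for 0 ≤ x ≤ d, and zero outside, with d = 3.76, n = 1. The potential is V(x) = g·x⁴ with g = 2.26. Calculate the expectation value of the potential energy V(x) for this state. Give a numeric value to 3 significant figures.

51.5

⟨V⟩ = ∫ V(x)·|φ|² dx / ∫|φ|² dx.
With sin²θ = (1 − cos2θ)/2 on 0 ≤ x ≤ d: ∫sin²(nπx/d) dx = d/2, ∫x·sin²(nπx/d) dx = d²/4, ∫x²·sin²(nπx/d) dx = d³·(1/6 − 1/(4n²π²)); higher powers xᵏ the same way, integrating xᵏ·cos(2nπx/d) by parts.
State is unnormalized: ∫|φ|² dx = 1.8800, and ∫φ*·V(x)·φ dx = 96.877, so ⟨V⟩ = 96.877 / 1.8800.
⟨V⟩ = 51.530.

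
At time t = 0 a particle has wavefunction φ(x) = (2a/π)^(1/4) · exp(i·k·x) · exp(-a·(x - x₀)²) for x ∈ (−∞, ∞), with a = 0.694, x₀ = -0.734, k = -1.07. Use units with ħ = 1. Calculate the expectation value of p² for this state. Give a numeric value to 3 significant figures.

1.84

p² φ = −ħ² d²φ/dx²; ⟨p²⟩ = −ħ² ∫ φ*·φ'' dx.
Gaussian moments (u = x − x₀): ∫u^(2j)·e^(−2au²) du = (2j−1)!!/(4a)^j · √(π/(2a)), odd powers integrate to 0; here √(π/(2a)) = 1.5045. Derivatives: φ′ = (ik − 2au)·φ, φ″ = ((ik − 2au)² − 2a)·φ; the odd-in-u pieces drop out.
⟨p²⟩ = 1.8389.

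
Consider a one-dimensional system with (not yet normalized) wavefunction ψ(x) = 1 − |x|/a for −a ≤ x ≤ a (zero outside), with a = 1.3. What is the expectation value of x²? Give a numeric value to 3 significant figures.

⟨x²⟩ = ∫ x²·|ψ|² dx / ∫|ψ|² dx (integrals over the domain).
ψ is even, so ∫ over [−a, a] = 2∫₀ᵃ with ψ = 1 − x/a there: ∫₀ᵃ (1 − x/a)² dx = a/3, ∫₀ᵃ x²(1 − x/a)² dx = a³/30, ∫₀ᵃ x⁴(1 − x/a)² dx = a⁵/105.
State is unnormalized: ∫|ψ|² dx = 0.86667, and ∫ψ*·x²·ψ dx = 0.14647, so ⟨x²⟩ = 0.14647 / 0.86667.
⟨x²⟩ = 0.16900.

0.169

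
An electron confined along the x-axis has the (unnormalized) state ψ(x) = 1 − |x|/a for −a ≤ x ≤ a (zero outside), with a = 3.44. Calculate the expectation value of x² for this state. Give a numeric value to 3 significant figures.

⟨x²⟩ = ∫ x²·|ψ|² dx / ∫|ψ|² dx (integrals over the domain).
ψ is even, so ∫ over [−a, a] = 2∫₀ᵃ with ψ = 1 − x/a there: ∫₀ᵃ (1 − x/a)² dx = a/3, ∫₀ᵃ x²(1 − x/a)² dx = a³/30, ∫₀ᵃ x⁴(1 − x/a)² dx = a⁵/105.
State is unnormalized: ∫|ψ|² dx = 2.2933, and ∫ψ*·x²·ψ dx = 2.7138, so ⟨x²⟩ = 2.7138 / 2.2933.
⟨x²⟩ = 1.1834.

1.18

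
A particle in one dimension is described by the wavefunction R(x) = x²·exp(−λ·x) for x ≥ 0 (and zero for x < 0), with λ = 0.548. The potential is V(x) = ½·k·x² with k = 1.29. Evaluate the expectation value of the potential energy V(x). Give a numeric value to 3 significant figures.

16.1

⟨V⟩ = ∫ V(x)·|R|² dx / ∫|R|² dx.
Every integrand reduces to terms xʲ·e^(−2λx) on [0, ∞); use ∫₀^∞ xʲ·e^(−2λx) dx = j!/(2λ)^(j+1).
State is unnormalized: ∫|R|² dx = 15.176, and ∫R*·V(x)·R dx = 244.47, so ⟨V⟩ = 244.47 / 15.176.
⟨V⟩ = 16.109.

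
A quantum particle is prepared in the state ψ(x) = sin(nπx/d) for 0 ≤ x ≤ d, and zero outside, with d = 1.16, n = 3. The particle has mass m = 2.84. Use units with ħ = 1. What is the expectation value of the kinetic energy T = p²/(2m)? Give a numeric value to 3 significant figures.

11.6

T = −(ħ²/2m) d²/dx², so ⟨T⟩ = −(ħ²/2m) ∫ ψ*·ψ'' dx / ∫|ψ|² dx; with m = 2.84.
d/dx sin(nπx/d) = (nπ/d)·cos(nπx/d) and d²/dx² sin(nπx/d) = −(nπ/d)²·sin(nπx/d); on 0 ≤ x ≤ d, ∫sin²(nπx/d) dx = d/2 and ∫sin(nπx/d)·cos(nπx/d) dx = 0.
State is unnormalized: ∫|ψ|² dx = 0.58000, and ∫ψ*·(−ħ²/2m · ψ'') dx = 6.7407, so ⟨T⟩ = 6.7407 / 0.58000.
⟨T⟩ = 11.622.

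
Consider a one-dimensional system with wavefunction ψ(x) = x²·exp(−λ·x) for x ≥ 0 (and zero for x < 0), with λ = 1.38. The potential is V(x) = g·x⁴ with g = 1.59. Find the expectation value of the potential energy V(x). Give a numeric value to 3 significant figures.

⟨V⟩ = ∫ V(x)·|ψ|² dx / ∫|ψ|² dx.
Every integrand reduces to terms xʲ·e^(−2λx) on [0, ∞); use ∫₀^∞ xʲ·e^(−2λx) dx = j!/(2λ)^(j+1).
State is unnormalized: ∫|ψ|² dx = 0.14985, and ∫ψ*·V(x)·ψ dx = 6.8982, so ⟨V⟩ = 6.8982 / 0.14985.
⟨V⟩ = 46.033.

46.0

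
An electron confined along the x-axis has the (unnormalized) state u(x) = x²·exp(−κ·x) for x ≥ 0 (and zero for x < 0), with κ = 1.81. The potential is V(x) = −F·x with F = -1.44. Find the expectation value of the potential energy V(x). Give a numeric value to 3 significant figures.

⟨V⟩ = ∫ V(x)·|u|² dx / ∫|u|² dx.
Every integrand reduces to terms xʲ·e^(−2κx) on [0, ∞); use ∫₀^∞ xʲ·e^(−2κx) dx = j!/(2κ)^(j+1).
State is unnormalized: ∫|u|² dx = 0.038607, and ∫u*·V(x)·u dx = 0.076788, so ⟨V⟩ = 0.076788 / 0.038607.
⟨V⟩ = 1.9890.

1.99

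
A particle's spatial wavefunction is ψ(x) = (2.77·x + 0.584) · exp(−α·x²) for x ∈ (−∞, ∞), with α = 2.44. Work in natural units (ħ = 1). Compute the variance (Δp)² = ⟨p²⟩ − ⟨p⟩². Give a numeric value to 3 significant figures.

5.84

Compute ⟨p⟩ and ⟨p²⟩ separately; (Δp)² = ⟨p²⟩ − ⟨p⟩².
Expand each integrand as polynomial × e^(−2αx²) and use ∫x^(2j)·e^(−2αx²) dx = (2j−1)!!/(4α)^j · √(π/(2α)), odd powers → 0; here √(π/(2α)) = 0.80235. Differentiate with the product rule, d/dx e^(−αx²) = −2αx·e^(−αx²).
Normalization: ∫|ψ|² dx = 0.90442.
⟨p⟩ = 0.0000 and ⟨p²⟩ = 5.8435.
(Δp)² = 5.8435 − (0.0000)² = 5.8435.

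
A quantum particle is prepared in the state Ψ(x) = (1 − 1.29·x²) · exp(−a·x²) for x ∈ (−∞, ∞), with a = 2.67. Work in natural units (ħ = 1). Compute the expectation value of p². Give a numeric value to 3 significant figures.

p² Ψ = −ħ² d²Ψ/dx²; ⟨p²⟩ = −ħ² ∫ Ψ*·Ψ'' dx / ∫|Ψ|² dx.
Expand each integrand as polynomial × e^(−2ax²) and use ∫x^(2j)·e^(−2ax²) dx = (2j−1)!!/(4a)^j · √(π/(2a)), odd powers → 0; here √(π/(2a)) = 0.76702. Differentiate with the product rule, d/dx e^(−ax²) = −2ax·e^(−ax²).
State is unnormalized: ∫|Ψ|² dx = 0.61530, and ∫Ψ*·(−ħ² Ψ'') dx = 2.7518, so ⟨p²⟩ = 2.7518 / 0.61530.
⟨p²⟩ = 4.4723.

4.47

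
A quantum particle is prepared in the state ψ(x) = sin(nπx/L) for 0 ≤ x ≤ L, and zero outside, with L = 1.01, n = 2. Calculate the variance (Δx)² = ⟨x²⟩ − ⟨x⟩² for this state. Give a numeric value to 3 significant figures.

0.0721

Compute ⟨x⟩ and ⟨x²⟩ separately, then (Δx)² = ⟨x²⟩ − ⟨x⟩².
With sin²θ = (1 − cos2θ)/2 on 0 ≤ x ≤ L: ∫sin²(nπx/L) dx = L/2, ∫x·sin²(nπx/L) dx = L²/4, ∫x²·sin²(nπx/L) dx = L³·(1/6 − 1/(4n²π²)); higher powers xᵏ the same way, integrating xᵏ·cos(2nπx/L) by parts.
Normalization: ∫|ψ|² dx = 0.50500.
⟨x⟩ = 0.50500 and ⟨x²⟩ = 0.32711.
(Δx)² = 0.32711 − (0.50500)² = 0.072089.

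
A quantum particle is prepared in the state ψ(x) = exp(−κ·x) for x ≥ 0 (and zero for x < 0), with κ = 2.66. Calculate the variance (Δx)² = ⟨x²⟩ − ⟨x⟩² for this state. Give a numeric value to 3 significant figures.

Compute ⟨x⟩ and ⟨x²⟩ separately, then (Δx)² = ⟨x²⟩ − ⟨x⟩².
Every integrand reduces to terms xʲ·e^(−2κx) on [0, ∞); use ∫₀^∞ xʲ·e^(−2κx) dx = j!/(2κ)^(j+1).
Normalization: ∫|ψ|² dx = 0.18797.
⟨x⟩ = 0.18797 and ⟨x²⟩ = 0.070665.
(Δx)² = 0.070665 − (0.18797)² = 0.035333.

0.0353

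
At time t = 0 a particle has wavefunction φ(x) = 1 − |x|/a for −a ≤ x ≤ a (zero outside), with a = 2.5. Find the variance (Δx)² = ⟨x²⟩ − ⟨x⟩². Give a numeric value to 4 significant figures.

Compute ⟨x⟩ and ⟨x²⟩ separately, then (Δx)² = ⟨x²⟩ − ⟨x⟩².
φ is even, so ∫ over [−a, a] = 2∫₀ᵃ with φ = 1 − x/a there: ∫₀ᵃ (1 − x/a)² dx = a/3, ∫₀ᵃ x²(1 − x/a)² dx = a³/30, ∫₀ᵃ x⁴(1 − x/a)² dx = a⁵/105.
Normalization: ∫|φ|² dx = 1.6667.
⟨x⟩ = 0.0000 and ⟨x²⟩ = 0.62500.
(Δx)² = 0.62500 − (0.0000)² = 0.62500.

0.6250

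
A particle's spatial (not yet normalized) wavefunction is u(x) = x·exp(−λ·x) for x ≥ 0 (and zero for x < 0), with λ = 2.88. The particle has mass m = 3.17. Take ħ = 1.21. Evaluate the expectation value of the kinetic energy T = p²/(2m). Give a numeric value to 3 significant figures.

1.92

T = −(ħ²/2m) d²/dx², so ⟨T⟩ = −(ħ²/2m) ∫ u*·u'' dx / ∫|u|² dx; with m = 3.17.
Differentiate x·exp(−λ·x) with the product rule; every integrand then reduces to terms xʲ·e^(−2λx) on [0, ∞), with ∫₀^∞ xʲ·e^(−2λx) dx = j!/(2λ)^(j+1).
State is unnormalized: ∫|u|² dx = 0.010466, and ∫u*·(−ħ²/2m · u'') dx = 0.020046, so ⟨T⟩ = 0.020046 / 0.010466.
⟨T⟩ = 1.9154.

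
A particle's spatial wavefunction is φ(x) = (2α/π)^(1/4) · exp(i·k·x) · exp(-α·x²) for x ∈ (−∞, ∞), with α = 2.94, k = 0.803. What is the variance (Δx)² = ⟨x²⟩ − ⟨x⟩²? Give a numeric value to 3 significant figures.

0.0850

Compute ⟨x⟩ and ⟨x²⟩ separately, then (Δx)² = ⟨x²⟩ − ⟨x⟩².
Gaussian moments: ∫x^(2j)·e^(−2αx²) dx = (2j−1)!!/(4α)^j · √(π/(2α)), odd powers integrate to 0; here √(π/(2α)) = 0.73095.
⟨x⟩ = 0.0000 and ⟨x²⟩ = 0.085034.
(Δx)² = 0.085034 − (0.0000)² = 0.085034.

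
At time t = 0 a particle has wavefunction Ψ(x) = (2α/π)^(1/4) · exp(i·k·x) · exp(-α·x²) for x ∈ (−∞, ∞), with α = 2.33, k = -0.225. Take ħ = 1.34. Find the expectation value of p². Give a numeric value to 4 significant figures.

4.275

p² Ψ = −ħ² d²Ψ/dx²; ⟨p²⟩ = −ħ² ∫ Ψ*·Ψ'' dx.
Gaussian moments: ∫x^(2j)·e^(−2αx²) dx = (2j−1)!!/(4α)^j · √(π/(2α)), odd powers integrate to 0; here √(π/(2α)) = 0.82107. Derivatives: Ψ′ = (ik − 2αx)·Ψ, Ψ″ = ((ik − 2αx)² − 2α)·Ψ; the odd-in-x pieces drop out.
⟨p²⟩ = 4.2747.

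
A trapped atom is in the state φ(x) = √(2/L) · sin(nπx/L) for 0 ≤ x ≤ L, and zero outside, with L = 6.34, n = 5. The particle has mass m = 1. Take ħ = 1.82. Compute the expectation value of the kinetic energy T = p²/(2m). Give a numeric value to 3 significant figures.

10.2

T = −(ħ²/2m) d²/dx², so ⟨T⟩ = −(ħ²/2m) ∫ φ*·φ'' dx; with m = 1.
d/dx sin(nπx/L) = (nπ/L)·cos(nπx/L) and d²/dx² sin(nπx/L) = −(nπ/L)²·sin(nπx/L); on 0 ≤ x ≤ L, ∫sin²(nπx/L) dx = L/2 and ∫sin(nπx/L)·cos(nπx/L) dx = 0.
⟨T⟩ = 10.167.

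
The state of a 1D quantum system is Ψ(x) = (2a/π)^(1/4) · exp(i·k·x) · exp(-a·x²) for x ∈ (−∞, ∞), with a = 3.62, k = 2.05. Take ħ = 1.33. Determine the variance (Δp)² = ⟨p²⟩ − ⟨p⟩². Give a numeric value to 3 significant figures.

Compute ⟨p⟩ and ⟨p²⟩ separately; (Δp)² = ⟨p²⟩ − ⟨p⟩².
Gaussian moments: ∫x^(2j)·e^(−2ax²) dx = (2j−1)!!/(4a)^j · √(π/(2a)), odd powers integrate to 0; here √(π/(2a)) = 0.65873. Derivatives: Ψ′ = (ik − 2ax)·Ψ, Ψ″ = ((ik − 2ax)² − 2a)·Ψ; the odd-in-x pieces drop out.
⟨p⟩ = 2.7265 and ⟨p²⟩ = 13.837.
(Δp)² = 13.837 − (2.7265)² = 6.4034.

6.40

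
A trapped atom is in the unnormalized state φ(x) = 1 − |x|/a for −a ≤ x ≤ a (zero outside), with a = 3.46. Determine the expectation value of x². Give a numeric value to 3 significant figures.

1.20

⟨x²⟩ = ∫ x²·|φ|² dx / ∫|φ|² dx (integrals over the domain).
φ is even, so ∫ over [−a, a] = 2∫₀ᵃ with φ = 1 − x/a there: ∫₀ᵃ (1 − x/a)² dx = a/3, ∫₀ᵃ x²(1 − x/a)² dx = a³/30, ∫₀ᵃ x⁴(1 − x/a)² dx = a⁵/105.
State is unnormalized: ∫|φ|² dx = 2.3067, and ∫φ*·x²·φ dx = 2.7614, so ⟨x²⟩ = 2.7614 / 2.3067.
⟨x²⟩ = 1.1972.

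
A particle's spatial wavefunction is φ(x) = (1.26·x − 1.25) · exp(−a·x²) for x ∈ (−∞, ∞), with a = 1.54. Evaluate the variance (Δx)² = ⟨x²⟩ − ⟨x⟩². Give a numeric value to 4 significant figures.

Compute ⟨x⟩ and ⟨x²⟩ separately, then (Δx)² = ⟨x²⟩ − ⟨x⟩².
Expand each integrand as polynomial × e^(−2ax²) and use ∫x^(2j)·e^(−2ax²) dx = (2j−1)!!/(4a)^j · √(π/(2a)), odd powers → 0; here √(π/(2a)) = 1.0099.
Normalization: ∫|φ|² dx = 1.8383.
⟨x⟩ = -0.28093 and ⟨x²⟩ = 0.20831.
(Δx)² = 0.20831 − (-0.28093)² = 0.12938.

0.1294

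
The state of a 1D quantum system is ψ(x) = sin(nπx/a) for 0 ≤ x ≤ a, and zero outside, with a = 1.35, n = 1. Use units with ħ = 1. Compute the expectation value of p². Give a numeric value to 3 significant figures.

5.42

p² ψ = −ħ² d²ψ/dx²; ⟨p²⟩ = −ħ² ∫ ψ*·ψ'' dx / ∫|ψ|² dx.
d/dx sin(nπx/a) = (nπ/a)·cos(nπx/a) and d²/dx² sin(nπx/a) = −(nπ/a)²·sin(nπx/a); on 0 ≤ x ≤ a, ∫sin²(nπx/a) dx = a/2 and ∫sin(nπx/a)·cos(nπx/a) dx = 0.
State is unnormalized: ∫|ψ|² dx = 0.67500, and ∫ψ*·(−ħ² ψ'') dx = 3.6554, so ⟨p²⟩ = 3.6554 / 0.67500.
⟨p²⟩ = 5.4154.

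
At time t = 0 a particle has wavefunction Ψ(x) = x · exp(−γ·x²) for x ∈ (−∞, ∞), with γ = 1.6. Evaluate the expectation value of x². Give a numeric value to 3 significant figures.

⟨x²⟩ = ∫ x²·|Ψ|² dx / ∫|Ψ|² dx (integrals over the domain).
Expand each integrand as polynomial × e^(−2γx²) and use ∫x^(2j)·e^(−2γx²) dx = (2j−1)!!/(4γ)^j · √(π/(2γ)), odd powers → 0; here √(π/(2γ)) = 0.99083.
State is unnormalized: ∫|Ψ|² dx = 0.15482, and ∫Ψ*·x²·Ψ dx = 0.072571, so ⟨x²⟩ = 0.072571 / 0.15482.
⟨x²⟩ = 0.46875.

0.469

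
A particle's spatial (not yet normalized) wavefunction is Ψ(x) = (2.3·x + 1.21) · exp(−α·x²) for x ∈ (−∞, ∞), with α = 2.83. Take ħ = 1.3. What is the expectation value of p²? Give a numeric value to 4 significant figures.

p² Ψ = −ħ² d²Ψ/dx²; ⟨p²⟩ = −ħ² ∫ Ψ*·Ψ'' dx / ∫|Ψ|² dx.
Expand each integrand as polynomial × e^(−2αx²) and use ∫x^(2j)·e^(−2αx²) dx = (2j−1)!!/(4α)^j · √(π/(2α)), odd powers → 0; here √(π/(2α)) = 0.74502. Differentiate with the product rule, d/dx e^(−αx²) = −2αx·e^(−αx²).
State is unnormalized: ∫|Ψ|² dx = 1.4389, and ∫Ψ*·(−ħ² Ψ'') dx = 10.212, so ⟨p²⟩ = 10.212 / 1.4389.
⟨p²⟩ = 7.0971.

7.097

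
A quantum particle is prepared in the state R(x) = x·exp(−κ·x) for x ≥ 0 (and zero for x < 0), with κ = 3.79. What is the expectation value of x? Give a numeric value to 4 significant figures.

⟨x⟩ = ∫ x·|R|² dx / ∫|R|² dx (integrals over the domain).
Every integrand reduces to terms xʲ·e^(−2κx) on [0, ∞); use ∫₀^∞ xʲ·e^(−2κx) dx = j!/(2κ)^(j+1).
State is unnormalized: ∫|R|² dx = 0.0045922, and ∫R*·x·R dx = 0.0018175, so ⟨x⟩ = 0.0018175 / 0.0045922.
⟨x⟩ = 0.39578.

0.3958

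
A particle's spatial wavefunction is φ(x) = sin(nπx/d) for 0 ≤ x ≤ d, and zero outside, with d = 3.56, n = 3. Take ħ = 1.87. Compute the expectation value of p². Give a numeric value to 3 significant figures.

24.5

p² φ = −ħ² d²φ/dx²; ⟨p²⟩ = −ħ² ∫ φ*·φ'' dx / ∫|φ|² dx.
d/dx sin(nπx/d) = (nπ/d)·cos(nπx/d) and d²/dx² sin(nπx/d) = −(nπ/d)²·sin(nπx/d); on 0 ≤ x ≤ d, ∫sin²(nπx/d) dx = d/2 and ∫sin(nπx/d)·cos(nπx/d) dx = 0.
State is unnormalized: ∫|φ|² dx = 1.7800, and ∫φ*·(−ħ² φ'') dx = 43.626, so ⟨p²⟩ = 43.626 / 1.7800.
⟨p²⟩ = 24.509.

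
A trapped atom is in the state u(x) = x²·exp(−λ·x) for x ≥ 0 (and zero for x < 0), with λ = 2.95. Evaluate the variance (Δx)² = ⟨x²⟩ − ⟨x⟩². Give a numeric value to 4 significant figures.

0.1436

Compute ⟨x⟩ and ⟨x²⟩ separately, then (Δx)² = ⟨x²⟩ − ⟨x⟩².
Every integrand reduces to terms xʲ·e^(−2λx) on [0, ∞); use ∫₀^∞ xʲ·e^(−2λx) dx = j!/(2λ)^(j+1).
Normalization: ∫|u|² dx = 0.0033570.
⟨x⟩ = 0.84746 and ⟨x²⟩ = 0.86182.
(Δx)² = 0.86182 − (0.84746)² = 0.14364.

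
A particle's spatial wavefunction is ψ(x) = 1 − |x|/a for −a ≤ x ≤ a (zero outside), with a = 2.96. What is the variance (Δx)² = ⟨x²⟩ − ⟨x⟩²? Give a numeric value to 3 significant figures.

Compute ⟨x⟩ and ⟨x²⟩ separately, then (Δx)² = ⟨x²⟩ − ⟨x⟩².
ψ is even, so ∫ over [−a, a] = 2∫₀ᵃ with ψ = 1 − x/a there: ∫₀ᵃ (1 − x/a)² dx = a/3, ∫₀ᵃ x²(1 − x/a)² dx = a³/30, ∫₀ᵃ x⁴(1 − x/a)² dx = a⁵/105.
Normalization: ∫|ψ|² dx = 1.9733.
⟨x⟩ = 0.0000 and ⟨x²⟩ = 0.87616.
(Δx)² = 0.87616 − (0.0000)² = 0.87616.

0.876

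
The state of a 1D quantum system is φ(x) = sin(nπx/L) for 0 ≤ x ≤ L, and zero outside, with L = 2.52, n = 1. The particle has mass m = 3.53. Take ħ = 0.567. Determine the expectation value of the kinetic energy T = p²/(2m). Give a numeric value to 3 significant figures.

T = −(ħ²/2m) d²/dx², so ⟨T⟩ = −(ħ²/2m) ∫ φ*·φ'' dx / ∫|φ|² dx; with m = 3.53.
d/dx sin(nπx/L) = (nπ/L)·cos(nπx/L) and d²/dx² sin(nπx/L) = −(nπ/L)²·sin(nπx/L); on 0 ≤ x ≤ L, ∫sin²(nπx/L) dx = L/2 and ∫sin(nπx/L)·cos(nπx/L) dx = 0.
State is unnormalized: ∫|φ|² dx = 1.2600, and ∫φ*·(−ħ²/2m · φ'') dx = 0.089172, so ⟨T⟩ = 0.089172 / 1.2600.
⟨T⟩ = 0.070772.

0.0708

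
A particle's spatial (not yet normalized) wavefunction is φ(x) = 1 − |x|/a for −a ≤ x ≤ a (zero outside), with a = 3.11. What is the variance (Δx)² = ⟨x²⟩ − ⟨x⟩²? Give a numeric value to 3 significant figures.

0.967

Compute ⟨x⟩ and ⟨x²⟩ separately, then (Δx)² = ⟨x²⟩ − ⟨x⟩².
φ is even, so ∫ over [−a, a] = 2∫₀ᵃ with φ = 1 − x/a there: ∫₀ᵃ (1 − x/a)² dx = a/3, ∫₀ᵃ x²(1 − x/a)² dx = a³/30, ∫₀ᵃ x⁴(1 − x/a)² dx = a⁵/105.
Normalization: ∫|φ|² dx = 2.0733.
⟨x⟩ = 0.0000 and ⟨x²⟩ = 0.96721.
(Δx)² = 0.96721 − (0.0000)² = 0.96721.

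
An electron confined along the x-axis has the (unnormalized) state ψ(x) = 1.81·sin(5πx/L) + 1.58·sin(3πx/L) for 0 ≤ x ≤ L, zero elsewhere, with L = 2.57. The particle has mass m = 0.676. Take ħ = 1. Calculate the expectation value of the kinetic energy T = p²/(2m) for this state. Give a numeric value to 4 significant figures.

T = −(ħ²/2m) d²/dx², so ⟨T⟩ = −(ħ²/2m) ∫ ψ*·ψ'' dx / ∫|ψ|² dx; with m = 0.676.
d²/dx² sin(jπx/L) = −(jπ/L)²·sin(jπx/L); on 0 ≤ x ≤ L, ∫sin²(jπx/L) dx = L/2 and ∫sin(jπx/L)·sin(lπx/L) dx = 0 for j ≠ l, so only diagonal terms survive in ∫|ψ|² and ∫ψ·ψ″; ∫ψ·ψ′ dx = [ψ²/2] between the walls = 0.
State is unnormalized: ∫|ψ|² dx = 7.4177, and ∫ψ*·(−ħ²/2m · ψ'') dx = 148.23, so ⟨T⟩ = 148.23 / 7.4177.
⟨T⟩ = 19.983.

19.98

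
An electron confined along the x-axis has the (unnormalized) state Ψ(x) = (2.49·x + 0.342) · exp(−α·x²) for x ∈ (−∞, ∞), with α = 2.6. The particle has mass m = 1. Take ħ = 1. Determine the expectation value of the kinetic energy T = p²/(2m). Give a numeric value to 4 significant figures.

T = −(ħ²/2m) d²/dx², so ⟨T⟩ = −(ħ²/2m) ∫ Ψ*·Ψ'' dx / ∫|Ψ|² dx; with m = 1.
Expand each integrand as polynomial × e^(−2αx²) and use ∫x^(2j)·e^(−2αx²) dx = (2j−1)!!/(4α)^j · √(π/(2α)), odd powers → 0; here √(π/(2α)) = 0.77727. Differentiate with the product rule, d/dx e^(−αx²) = −2αx·e^(−αx²).
State is unnormalized: ∫|Ψ|² dx = 0.55429, and ∫Ψ*·(−ħ²/2m · Ψ'') dx = 1.9254, so ⟨T⟩ = 1.9254 / 0.55429.
⟨T⟩ = 3.4736.

3.474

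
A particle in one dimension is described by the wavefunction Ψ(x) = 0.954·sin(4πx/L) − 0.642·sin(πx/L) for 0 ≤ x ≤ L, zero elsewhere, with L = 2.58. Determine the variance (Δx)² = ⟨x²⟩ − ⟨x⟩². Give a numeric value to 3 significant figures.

0.434

Compute ⟨x⟩ and ⟨x²⟩ separately, then (Δx)² = ⟨x²⟩ − ⟨x⟩².
On 0 ≤ x ≤ L (j ≠ l): ∫sin²(jπx/L) dx = L/2, ∫sin(jπx/L)·sin(lπx/L) dx = 0; diagonal moments ∫x·sin²(jπx/L) dx = L²/4, ∫x²·sin²(jπx/L) dx = L³·(1/6 − 1/(4j²π²)); cross terms ∫x·sin(jπx/L)·sin(lπx/L) dx = 0 for j + l even and −4jlL²/(π²(j² − l²)²) for j + l odd, ∫x²·sin(jπx/L)·sin(lπx/L) dx = (−1)^(j+l)·4jlL³/(π²(j² − l²)²); higher powers the same way via product-to-sum and parts.
Normalization: ∫|Ψ|² dx = 1.7057.
⟨x⟩ = 1.3244 and ⟨x²⟩ = 2.1880.
(Δx)² = 2.1880 − (1.3244)² = 0.43389.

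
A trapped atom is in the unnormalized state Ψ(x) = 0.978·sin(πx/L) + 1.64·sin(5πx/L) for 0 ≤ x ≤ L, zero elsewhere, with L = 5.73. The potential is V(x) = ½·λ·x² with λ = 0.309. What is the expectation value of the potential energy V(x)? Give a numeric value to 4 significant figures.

1.647

⟨V⟩ = ∫ V(x)·|Ψ|² dx / ∫|Ψ|² dx.
On 0 ≤ x ≤ L (j ≠ l): ∫sin²(jπx/L) dx = L/2, ∫sin(jπx/L)·sin(lπx/L) dx = 0; diagonal moments ∫x·sin²(jπx/L) dx = L²/4, ∫x²·sin²(jπx/L) dx = L³·(1/6 − 1/(4j²π²)); cross terms ∫x·sin(jπx/L)·sin(lπx/L) dx = 0 for j + l even and −4jlL²/(π²(j² − l²)²) for j + l odd, ∫x²·sin(jπx/L)·sin(lπx/L) dx = (−1)^(j+l)·4jlL³/(π²(j² − l²)²); higher powers the same way via product-to-sum and parts.
State is unnormalized: ∫|Ψ|² dx = 10.446, and ∫Ψ*·V(x)·Ψ dx = 17.208, so ⟨V⟩ = 17.208 / 10.446.
⟨V⟩ = 1.6473.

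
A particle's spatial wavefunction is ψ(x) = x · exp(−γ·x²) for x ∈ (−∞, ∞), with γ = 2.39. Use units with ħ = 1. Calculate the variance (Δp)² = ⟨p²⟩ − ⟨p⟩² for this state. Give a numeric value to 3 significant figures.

7.17

Compute ⟨p⟩ and ⟨p²⟩ separately; (Δp)² = ⟨p²⟩ − ⟨p⟩².
Expand each integrand as polynomial × e^(−2γx²) and use ∫x^(2j)·e^(−2γx²) dx = (2j−1)!!/(4γ)^j · √(π/(2γ)), odd powers → 0; here √(π/(2γ)) = 0.81070. Differentiate with the product rule, d/dx e^(−γx²) = −2γx·e^(−γx²).
Normalization: ∫|ψ|² dx = 0.084801.
⟨p⟩ = 0.0000 and ⟨p²⟩ = 7.1700.
(Δp)² = 7.1700 − (0.0000)² = 7.1700.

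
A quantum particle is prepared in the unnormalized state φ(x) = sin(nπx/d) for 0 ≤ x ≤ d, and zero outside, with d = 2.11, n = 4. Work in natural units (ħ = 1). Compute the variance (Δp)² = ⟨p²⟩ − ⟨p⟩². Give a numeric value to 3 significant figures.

35.5

Compute ⟨p⟩ and ⟨p²⟩ separately; (Δp)² = ⟨p²⟩ − ⟨p⟩².
d/dx sin(nπx/d) = (nπ/d)·cos(nπx/d) and d²/dx² sin(nπx/d) = −(nπ/d)²·sin(nπx/d); on 0 ≤ x ≤ d, ∫sin²(nπx/d) dx = d/2 and ∫sin(nπx/d)·cos(nπx/d) dx = 0.
Normalization: ∫|φ|² dx = 1.0550.
⟨p⟩ = 0.0000 and ⟨p²⟩ = 35.469.
(Δp)² = 35.469 − (0.0000)² = 35.469.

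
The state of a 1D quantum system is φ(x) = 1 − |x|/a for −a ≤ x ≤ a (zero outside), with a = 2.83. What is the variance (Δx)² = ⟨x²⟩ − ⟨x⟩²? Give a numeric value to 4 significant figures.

0.8009

Compute ⟨x⟩ and ⟨x²⟩ separately, then (Δx)² = ⟨x²⟩ − ⟨x⟩².
φ is even, so ∫ over [−a, a] = 2∫₀ᵃ with φ = 1 − x/a there: ∫₀ᵃ (1 − x/a)² dx = a/3, ∫₀ᵃ x²(1 − x/a)² dx = a³/30, ∫₀ᵃ x⁴(1 − x/a)² dx = a⁵/105.
Normalization: ∫|φ|² dx = 1.8867.
⟨x⟩ = 0.0000 and ⟨x²⟩ = 0.80089.
(Δx)² = 0.80089 − (0.0000)² = 0.80089.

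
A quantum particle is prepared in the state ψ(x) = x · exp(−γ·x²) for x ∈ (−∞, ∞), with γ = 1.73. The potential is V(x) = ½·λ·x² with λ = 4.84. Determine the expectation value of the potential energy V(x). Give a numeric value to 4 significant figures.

⟨V⟩ = ∫ V(x)·|ψ|² dx / ∫|ψ|² dx.
Expand each integrand as polynomial × e^(−2γx²) and use ∫x^(2j)·e^(−2γx²) dx = (2j−1)!!/(4γ)^j · √(π/(2γ)), odd powers → 0; here √(π/(2γ)) = 0.95288.
State is unnormalized: ∫|ψ|² dx = 0.13770, and ∫ψ*·V(x)·ψ dx = 0.14446, so ⟨V⟩ = 0.14446 / 0.13770.
⟨V⟩ = 1.0491.

1.049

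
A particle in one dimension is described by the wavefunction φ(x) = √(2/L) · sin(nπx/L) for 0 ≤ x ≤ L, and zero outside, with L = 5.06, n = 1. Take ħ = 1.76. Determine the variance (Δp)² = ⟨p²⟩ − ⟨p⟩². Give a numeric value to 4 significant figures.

1.194

Compute ⟨p⟩ and ⟨p²⟩ separately; (Δp)² = ⟨p²⟩ − ⟨p⟩².
d/dx sin(nπx/L) = (nπ/L)·cos(nπx/L) and d²/dx² sin(nπx/L) = −(nπ/L)²·sin(nπx/L); on 0 ≤ x ≤ L, ∫sin²(nπx/L) dx = L/2 and ∫sin(nπx/L)·cos(nπx/L) dx = 0.
⟨p⟩ = 0.0000 and ⟨p²⟩ = 1.1941.
(Δp)² = 1.1941 − (0.0000)² = 1.1941.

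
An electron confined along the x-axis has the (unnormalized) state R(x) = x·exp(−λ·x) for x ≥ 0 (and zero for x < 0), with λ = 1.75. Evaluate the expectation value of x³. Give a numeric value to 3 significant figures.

1.40

⟨x³⟩ = ∫ x³·|R|² dx / ∫|R|² dx (integrals over the domain).
Every integrand reduces to terms xʲ·e^(−2λx) on [0, ∞); use ∫₀^∞ xʲ·e^(−2λx) dx = j!/(2λ)^(j+1).
State is unnormalized: ∫|R|² dx = 0.046647, and ∫R*·x³·R dx = 0.065279, so ⟨x³⟩ = 0.065279 / 0.046647.
⟨x³⟩ = 1.3994.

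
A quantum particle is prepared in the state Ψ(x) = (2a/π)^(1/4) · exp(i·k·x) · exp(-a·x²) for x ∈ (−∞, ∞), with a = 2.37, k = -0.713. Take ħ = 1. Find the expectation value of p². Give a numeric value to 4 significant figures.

p² Ψ = −ħ² d²Ψ/dx²; ⟨p²⟩ = −ħ² ∫ Ψ*·Ψ'' dx.
Gaussian moments: ∫x^(2j)·e^(−2ax²) dx = (2j−1)!!/(4a)^j · √(π/(2a)), odd powers integrate to 0; here √(π/(2a)) = 0.81412. Derivatives: Ψ′ = (ik − 2ax)·Ψ, Ψ″ = ((ik − 2ax)² − 2a)·Ψ; the odd-in-x pieces drop out.
⟨p²⟩ = 2.8784.

2.878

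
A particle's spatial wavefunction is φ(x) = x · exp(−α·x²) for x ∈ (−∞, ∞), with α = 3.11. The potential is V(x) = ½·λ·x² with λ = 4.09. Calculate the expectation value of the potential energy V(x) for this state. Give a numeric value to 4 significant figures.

⟨V⟩ = ∫ V(x)·|φ|² dx / ∫|φ|² dx.
Expand each integrand as polynomial × e^(−2αx²) and use ∫x^(2j)·e^(−2αx²) dx = (2j−1)!!/(4α)^j · √(π/(2α)), odd powers → 0; here √(π/(2α)) = 0.71069.
State is unnormalized: ∫|φ|² dx = 0.057129, and ∫φ*·V(x)·φ dx = 0.028174, so ⟨V⟩ = 0.028174 / 0.057129.
⟨V⟩ = 0.49317.

0.4932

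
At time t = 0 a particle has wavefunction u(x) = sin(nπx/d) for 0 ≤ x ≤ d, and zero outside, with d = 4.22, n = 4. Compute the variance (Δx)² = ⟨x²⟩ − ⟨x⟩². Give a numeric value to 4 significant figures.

1.428

Compute ⟨x⟩ and ⟨x²⟩ separately, then (Δx)² = ⟨x²⟩ − ⟨x⟩².
With sin²θ = (1 − cos2θ)/2 on 0 ≤ x ≤ d: ∫sin²(nπx/d) dx = d/2, ∫x·sin²(nπx/d) dx = d²/4, ∫x²·sin²(nπx/d) dx = d³·(1/6 − 1/(4n²π²)); higher powers xᵏ the same way, integrating xᵏ·cos(2nπx/d) by parts.
Normalization: ∫|u|² dx = 2.1100.
⟨x⟩ = 2.1100 and ⟨x²⟩ = 5.8797.
(Δx)² = 5.8797 − (2.1100)² = 1.4276.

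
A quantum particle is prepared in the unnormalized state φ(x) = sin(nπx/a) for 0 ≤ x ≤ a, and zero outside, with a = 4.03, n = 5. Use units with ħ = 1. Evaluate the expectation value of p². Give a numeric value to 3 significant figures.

15.2

p² φ = −ħ² d²φ/dx²; ⟨p²⟩ = −ħ² ∫ φ*·φ'' dx / ∫|φ|² dx.
d/dx sin(nπx/a) = (nπ/a)·cos(nπx/a) and d²/dx² sin(nπx/a) = −(nπ/a)²·sin(nπx/a); on 0 ≤ x ≤ a, ∫sin²(nπx/a) dx = a/2 and ∫sin(nπx/a)·cos(nπx/a) dx = 0.
State is unnormalized: ∫|φ|² dx = 2.0150, and ∫φ*·(−ħ² φ'') dx = 30.613, so ⟨p²⟩ = 30.613 / 2.0150.
⟨p²⟩ = 15.193.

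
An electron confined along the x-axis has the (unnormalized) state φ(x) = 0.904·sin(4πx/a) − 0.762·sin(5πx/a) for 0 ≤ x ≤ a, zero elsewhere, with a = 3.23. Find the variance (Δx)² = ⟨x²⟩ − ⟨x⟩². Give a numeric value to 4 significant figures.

Compute ⟨x⟩ and ⟨x²⟩ separately, then (Δx)² = ⟨x²⟩ − ⟨x⟩².
On 0 ≤ x ≤ a (j ≠ l): ∫sin²(jπx/a) dx = a/2, ∫sin(jπx/a)·sin(lπx/a) dx = 0; diagonal moments ∫x·sin²(jπx/a) dx = a²/4, ∫x²·sin²(jπx/a) dx = a³·(1/6 − 1/(4j²π²)); cross terms ∫x·sin(jπx/a)·sin(lπx/a) dx = 0 for j + l even and −4jla²/(π²(j² − l²)²) for j + l odd, ∫x²·sin(jπx/a)·sin(lπx/a) dx = (−1)^(j+l)·4jla³/(π²(j² − l²)²); higher powers the same way via product-to-sum and parts.
Normalization: ∫|φ|² dx = 2.2575.
⟨x⟩ = 2.2521 and ⟨x²⟩ = 5.5075.
(Δx)² = 5.5075 − (2.2521)² = 0.43538.

0.4354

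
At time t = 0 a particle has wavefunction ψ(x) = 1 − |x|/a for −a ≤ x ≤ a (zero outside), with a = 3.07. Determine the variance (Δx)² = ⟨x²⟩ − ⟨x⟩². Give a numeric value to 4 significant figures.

Compute ⟨x⟩ and ⟨x²⟩ separately, then (Δx)² = ⟨x²⟩ − ⟨x⟩².
ψ is even, so ∫ over [−a, a] = 2∫₀ᵃ with ψ = 1 − x/a there: ∫₀ᵃ (1 − x/a)² dx = a/3, ∫₀ᵃ x²(1 − x/a)² dx = a³/30, ∫₀ᵃ x⁴(1 − x/a)² dx = a⁵/105.
Normalization: ∫|ψ|² dx = 2.0467.
⟨x⟩ = 0.0000 and ⟨x²⟩ = 0.94249.
(Δx)² = 0.94249 − (0.0000)² = 0.94249.

0.9425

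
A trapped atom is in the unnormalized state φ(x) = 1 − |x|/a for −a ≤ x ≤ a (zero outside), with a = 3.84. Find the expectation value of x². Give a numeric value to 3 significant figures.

1.47

⟨x²⟩ = ∫ x²·|φ|² dx / ∫|φ|² dx (integrals over the domain).
φ is even, so ∫ over [−a, a] = 2∫₀ᵃ with φ = 1 − x/a there: ∫₀ᵃ (1 − x/a)² dx = a/3, ∫₀ᵃ x²(1 − x/a)² dx = a³/30, ∫₀ᵃ x⁴(1 − x/a)² dx = a⁵/105.
State is unnormalized: ∫|φ|² dx = 2.5600, and ∫φ*·x²·φ dx = 3.7749, so ⟨x²⟩ = 3.7749 / 2.5600.
⟨x²⟩ = 1.4746.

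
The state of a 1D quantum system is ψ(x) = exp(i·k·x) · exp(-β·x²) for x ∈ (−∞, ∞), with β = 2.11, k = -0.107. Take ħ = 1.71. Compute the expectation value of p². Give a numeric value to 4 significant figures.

6.203

p² ψ = −ħ² d²ψ/dx²; ⟨p²⟩ = −ħ² ∫ ψ*·ψ'' dx / ∫|ψ|² dx.
Gaussian moments: ∫x^(2j)·e^(−2βx²) dx = (2j−1)!!/(4β)^j · √(π/(2β)), odd powers integrate to 0; here √(π/(2β)) = 0.86282. Derivatives: ψ′ = (ik − 2βx)·ψ, ψ″ = ((ik − 2βx)² − 2β)·ψ; the odd-in-x pieces drop out.
State is unnormalized: ∫|ψ|² dx = 0.86282, and ∫ψ*·(−ħ² ψ'') dx = 5.3523, so ⟨p²⟩ = 5.3523 / 0.86282.
⟨p²⟩ = 6.2033.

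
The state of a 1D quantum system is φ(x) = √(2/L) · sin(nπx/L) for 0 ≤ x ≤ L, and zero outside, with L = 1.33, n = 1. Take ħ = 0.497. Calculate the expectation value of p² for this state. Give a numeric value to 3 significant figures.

1.38

p² φ = −ħ² d²φ/dx²; ⟨p²⟩ = −ħ² ∫ φ*·φ'' dx.
d/dx sin(nπx/L) = (nπ/L)·cos(nπx/L) and d²/dx² sin(nπx/L) = −(nπ/L)²·sin(nπx/L); on 0 ≤ x ≤ L, ∫sin²(nπx/L) dx = L/2 and ∫sin(nπx/L)·cos(nπx/L) dx = 0.
⟨p²⟩ = 1.3782.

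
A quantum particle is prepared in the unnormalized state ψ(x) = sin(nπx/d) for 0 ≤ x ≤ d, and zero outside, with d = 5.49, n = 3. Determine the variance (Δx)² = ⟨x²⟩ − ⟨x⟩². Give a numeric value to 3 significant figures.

2.34

Compute ⟨x⟩ and ⟨x²⟩ separately, then (Δx)² = ⟨x²⟩ − ⟨x⟩².
With sin²θ = (1 − cos2θ)/2 on 0 ≤ x ≤ d: ∫sin²(nπx/d) dx = d/2, ∫x·sin²(nπx/d) dx = d²/4, ∫x²·sin²(nπx/d) dx = d³·(1/6 − 1/(4n²π²)); higher powers xᵏ the same way, integrating xᵏ·cos(2nπx/d) by parts.
Normalization: ∫|ψ|² dx = 2.7450.
⟨x⟩ = 2.7450 and ⟨x²⟩ = 9.8770.
(Δx)² = 9.8770 − (2.7450)² = 2.3420.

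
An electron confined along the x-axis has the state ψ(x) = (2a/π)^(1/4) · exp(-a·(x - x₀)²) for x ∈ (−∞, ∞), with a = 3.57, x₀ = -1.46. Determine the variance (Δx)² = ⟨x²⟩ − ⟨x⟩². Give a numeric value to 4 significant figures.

Compute ⟨x⟩ and ⟨x²⟩ separately, then (Δx)² = ⟨x²⟩ − ⟨x⟩².
Gaussian moments (u = x − x₀): ∫u^(2j)·e^(−2au²) du = (2j−1)!!/(4a)^j · √(π/(2a)), odd powers integrate to 0; here √(π/(2a)) = 0.66332.
⟨x⟩ = -1.4600 and ⟨x²⟩ = 2.2016.
(Δx)² = 2.2016 − (-1.4600)² = 0.070028.

0.07003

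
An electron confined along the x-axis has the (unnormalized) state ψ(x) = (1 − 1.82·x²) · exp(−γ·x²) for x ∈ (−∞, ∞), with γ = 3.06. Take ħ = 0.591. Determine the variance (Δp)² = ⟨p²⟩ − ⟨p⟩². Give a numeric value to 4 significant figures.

Compute ⟨p⟩ and ⟨p²⟩ separately; (Δp)² = ⟨p²⟩ − ⟨p⟩².
Expand each integrand as polynomial × e^(−2γx²) and use ∫x^(2j)·e^(−2γx²) dx = (2j−1)!!/(4γ)^j · √(π/(2γ)), odd powers → 0; here √(π/(2γ)) = 0.71647. Differentiate with the product rule, d/dx e^(−γx²) = −2γx·e^(−γx²).
Normalization: ∫|ψ|² dx = 0.55093.
⟨p⟩ = 0.0000 and ⟨p²⟩ = 2.0184.
(Δp)² = 2.0184 − (0.0000)² = 2.0184.

2.018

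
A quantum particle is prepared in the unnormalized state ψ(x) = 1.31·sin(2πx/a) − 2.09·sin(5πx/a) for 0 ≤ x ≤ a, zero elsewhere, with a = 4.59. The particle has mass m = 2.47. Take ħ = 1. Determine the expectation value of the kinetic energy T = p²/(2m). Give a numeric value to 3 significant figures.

1.81

T = −(ħ²/2m) d²/dx², so ⟨T⟩ = −(ħ²/2m) ∫ ψ*·ψ'' dx / ∫|ψ|² dx; with m = 2.47.
d²/dx² sin(jπx/a) = −(jπ/a)²·sin(jπx/a); on 0 ≤ x ≤ a, ∫sin²(jπx/a) dx = a/2 and ∫sin(jπx/a)·sin(lπx/a) dx = 0 for j ≠ l, so only diagonal terms survive in ∫|ψ|² and ∫ψ·ψ″; ∫ψ·ψ′ dx = [ψ²/2] between the walls = 0.
State is unnormalized: ∫|ψ|² dx = 13.963, and ∫ψ*·(−ħ²/2m · ψ'') dx = 25.260, so ⟨T⟩ = 25.260 / 13.963.
⟨T⟩ = 1.8091.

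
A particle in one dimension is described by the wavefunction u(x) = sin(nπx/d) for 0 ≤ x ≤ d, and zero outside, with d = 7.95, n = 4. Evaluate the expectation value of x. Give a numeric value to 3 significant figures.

⟨x⟩ = ∫ x·|u|² dx / ∫|u|² dx (integrals over the domain).
With sin²θ = (1 − cos2θ)/2 on 0 ≤ x ≤ d: ∫sin²(nπx/d) dx = d/2, ∫x·sin²(nπx/d) dx = d²/4, ∫x²·sin²(nπx/d) dx = d³·(1/6 − 1/(4n²π²)); higher powers xᵏ the same way, integrating xᵏ·cos(2nπx/d) by parts.
State is unnormalized: ∫|u|² dx = 3.9750, and ∫u*·x·u dx = 15.801, so ⟨x⟩ = 15.801 / 3.9750.
⟨x⟩ = 3.9750.

3.98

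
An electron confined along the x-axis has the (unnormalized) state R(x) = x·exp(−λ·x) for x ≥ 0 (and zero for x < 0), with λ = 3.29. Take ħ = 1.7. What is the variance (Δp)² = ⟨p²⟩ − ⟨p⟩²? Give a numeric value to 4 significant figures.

Compute ⟨p⟩ and ⟨p²⟩ separately; (Δp)² = ⟨p²⟩ − ⟨p⟩².
Differentiate x·exp(−λ·x) with the product rule; every integrand then reduces to terms xʲ·e^(−2λx) on [0, ∞), with ∫₀^∞ xʲ·e^(−2λx) dx = j!/(2λ)^(j+1).
Normalization: ∫|R|² dx = 0.0070202.
⟨p⟩ = 0.0000 and ⟨p²⟩ = 31.282.
(Δp)² = 31.282 − (0.0000)² = 31.282.

31.28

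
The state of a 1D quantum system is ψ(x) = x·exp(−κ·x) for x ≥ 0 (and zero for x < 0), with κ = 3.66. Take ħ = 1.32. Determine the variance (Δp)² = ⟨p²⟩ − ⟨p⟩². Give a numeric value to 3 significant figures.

23.3

Compute ⟨p⟩ and ⟨p²⟩ separately; (Δp)² = ⟨p²⟩ − ⟨p⟩².
Differentiate x·exp(−κ·x) with the product rule; every integrand then reduces to terms xʲ·e^(−2κx) on [0, ∞), with ∫₀^∞ xʲ·e^(−2κx) dx = j!/(2κ)^(j+1).
Normalization: ∫|ψ|² dx = 0.0050991.
⟨p⟩ = 0.0000 and ⟨p²⟩ = 23.340.
(Δp)² = 23.340 − (0.0000)² = 23.340.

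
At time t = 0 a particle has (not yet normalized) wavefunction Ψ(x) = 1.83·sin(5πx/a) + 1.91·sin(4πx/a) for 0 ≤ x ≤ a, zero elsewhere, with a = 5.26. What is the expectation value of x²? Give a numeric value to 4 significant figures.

3.618

⟨x²⟩ = ∫ x²·|Ψ|² dx / ∫|Ψ|² dx (integrals over the domain).
On 0 ≤ x ≤ a (j ≠ l): ∫sin²(jπx/a) dx = a/2, ∫sin(jπx/a)·sin(lπx/a) dx = 0; diagonal moments ∫x·sin²(jπx/a) dx = a²/4, ∫x²·sin²(jπx/a) dx = a³·(1/6 − 1/(4j²π²)); cross terms ∫x·sin(jπx/a)·sin(lπx/a) dx = 0 for j + l even and −4jla²/(π²(j² − l²)²) for j + l odd, ∫x²·sin(jπx/a)·sin(lπx/a) dx = (−1)^(j+l)·4jla³/(π²(j² − l²)²); higher powers the same way via product-to-sum and parts.
State is unnormalized: ∫|Ψ|² dx = 18.402, and ∫Ψ*·x²·Ψ dx = 66.573, so ⟨x²⟩ = 66.573 / 18.402.
⟨x²⟩ = 3.6177.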